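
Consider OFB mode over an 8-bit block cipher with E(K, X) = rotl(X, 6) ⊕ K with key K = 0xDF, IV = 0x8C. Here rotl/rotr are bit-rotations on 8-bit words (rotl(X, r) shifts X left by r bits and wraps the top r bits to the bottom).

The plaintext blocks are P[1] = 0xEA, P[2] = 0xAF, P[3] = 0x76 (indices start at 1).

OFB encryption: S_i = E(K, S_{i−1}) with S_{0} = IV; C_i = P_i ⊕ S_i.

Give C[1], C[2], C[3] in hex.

C[1]: S = E(K, 0x8C) = 0xFC; 0xEA ⊕ 0xFC = 0x16.
C[2]: S = E(K, 0xFC) = 0xE0; 0xAF ⊕ 0xE0 = 0x4F.
C[3]: S = E(K, 0xE0) = 0xE7; 0x76 ⊕ 0xE7 = 0x91.

C[1] = 0x16, C[2] = 0x4F, C[3] = 0x91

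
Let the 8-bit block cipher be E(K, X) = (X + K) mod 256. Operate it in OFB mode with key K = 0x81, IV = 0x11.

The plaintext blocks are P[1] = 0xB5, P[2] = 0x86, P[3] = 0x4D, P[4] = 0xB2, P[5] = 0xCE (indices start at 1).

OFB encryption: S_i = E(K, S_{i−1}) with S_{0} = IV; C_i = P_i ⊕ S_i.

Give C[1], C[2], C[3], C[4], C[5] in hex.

C[1] = 0x27, C[2] = 0x95, C[3] = 0xD9, C[4] = 0xA7, C[5] = 0x58

C[1]: S = E(K, 0x11) = 0x92; 0xB5 ⊕ 0x92 = 0x27.
C[2]: S = E(K, 0x92) = 0x13; 0x86 ⊕ 0x13 = 0x95.
C[3]: S = E(K, 0x13) = 0x94; 0x4D ⊕ 0x94 = 0xD9.
C[4]: S = E(K, 0x94) = 0x15; 0xB2 ⊕ 0x15 = 0xA7.
C[5]: S = E(K, 0x15) = 0x96; 0xCE ⊕ 0x96 = 0x58.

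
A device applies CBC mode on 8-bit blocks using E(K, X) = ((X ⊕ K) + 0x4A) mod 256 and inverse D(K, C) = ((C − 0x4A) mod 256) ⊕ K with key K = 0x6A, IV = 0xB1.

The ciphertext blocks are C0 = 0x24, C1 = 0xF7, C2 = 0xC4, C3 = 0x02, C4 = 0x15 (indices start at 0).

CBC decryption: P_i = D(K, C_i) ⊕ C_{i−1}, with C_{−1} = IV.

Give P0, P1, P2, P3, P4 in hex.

P0 = 0x01, P1 = 0xE3, P2 = 0xE7, P3 = 0x16, P4 = 0xA3

P0: D(K, 0x24) = 0xB0; 0xB0 ⊕ 0xB1 = 0x01.
P1: D(K, 0xF7) = 0xC7; 0xC7 ⊕ 0x24 = 0xE3.
P2: D(K, 0xC4) = 0x10; 0x10 ⊕ 0xF7 = 0xE7.
P3: D(K, 0x02) = 0xD2; 0xD2 ⊕ 0xC4 = 0x16.
P4: D(K, 0x15) = 0xA1; 0xA1 ⊕ 0x02 = 0xA3.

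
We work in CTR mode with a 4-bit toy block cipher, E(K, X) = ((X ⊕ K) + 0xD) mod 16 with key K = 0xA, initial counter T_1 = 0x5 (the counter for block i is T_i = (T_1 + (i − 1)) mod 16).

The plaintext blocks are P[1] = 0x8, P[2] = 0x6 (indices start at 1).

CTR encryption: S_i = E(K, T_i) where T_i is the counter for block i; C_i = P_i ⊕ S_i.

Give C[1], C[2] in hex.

C[1] = 0x4, C[2] = 0xF

C[1]: T = 0x5, S = E(K, T) = 0xC; 0x8 ⊕ 0xC = 0x4.
C[2]: T = 0x6, S = E(K, T) = 0x9; 0x6 ⊕ 0x9 = 0xF.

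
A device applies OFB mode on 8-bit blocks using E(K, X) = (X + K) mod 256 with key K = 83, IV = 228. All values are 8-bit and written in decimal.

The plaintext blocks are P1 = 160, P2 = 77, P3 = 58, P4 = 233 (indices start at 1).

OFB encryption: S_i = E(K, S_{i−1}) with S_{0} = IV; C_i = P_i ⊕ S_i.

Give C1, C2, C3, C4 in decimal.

C1 = 151, C2 = 199, C3 = 231, C4 = 217

C1: S = E(K, 228) = 55; 160 ⊕ 55 = 151.
C2: S = E(K, 55) = 138; 77 ⊕ 138 = 199.
C3: S = E(K, 138) = 221; 58 ⊕ 221 = 231.
C4: S = E(K, 221) = 48; 233 ⊕ 48 = 217.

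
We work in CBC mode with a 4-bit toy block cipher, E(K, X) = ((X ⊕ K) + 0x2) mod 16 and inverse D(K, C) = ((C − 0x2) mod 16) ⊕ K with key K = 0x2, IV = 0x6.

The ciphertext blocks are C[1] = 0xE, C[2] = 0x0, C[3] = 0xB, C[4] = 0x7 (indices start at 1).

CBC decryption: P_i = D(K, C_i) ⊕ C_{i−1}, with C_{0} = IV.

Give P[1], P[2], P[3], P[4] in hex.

P[1] = 0x8, P[2] = 0x2, P[3] = 0xB, P[4] = 0xC

P[1]: D(K, 0xE) = 0xE; 0xE ⊕ 0x6 = 0x8.
P[2]: D(K, 0x0) = 0xC; 0xC ⊕ 0xE = 0x2.
P[3]: D(K, 0xB) = 0xB; 0xB ⊕ 0x0 = 0xB.
P[4]: D(K, 0x7) = 0x7; 0x7 ⊕ 0xB = 0xC.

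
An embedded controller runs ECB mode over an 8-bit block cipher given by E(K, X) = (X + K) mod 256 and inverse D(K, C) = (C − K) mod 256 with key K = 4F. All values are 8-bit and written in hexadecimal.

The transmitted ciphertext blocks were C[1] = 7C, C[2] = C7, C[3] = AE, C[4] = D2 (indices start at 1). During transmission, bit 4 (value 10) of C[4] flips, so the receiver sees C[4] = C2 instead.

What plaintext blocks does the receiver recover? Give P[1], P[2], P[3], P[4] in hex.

P[1] = 2D, P[2] = 78, P[3] = 5F, P[4] = 73

ECB decryption: P_i = D(K, C_i).
Only C[4] changed, to C2. In ECB, a change in C_i affects only P_i. Decrypting the received ciphertext:
P[1]: D(K, 7C) = 2D.
P[2]: D(K, C7) = 78.
P[3]: D(K, AE) = 5F.
P[4]: D(K, C2) = 73.
Blocks that differ from the original plaintext: P[4].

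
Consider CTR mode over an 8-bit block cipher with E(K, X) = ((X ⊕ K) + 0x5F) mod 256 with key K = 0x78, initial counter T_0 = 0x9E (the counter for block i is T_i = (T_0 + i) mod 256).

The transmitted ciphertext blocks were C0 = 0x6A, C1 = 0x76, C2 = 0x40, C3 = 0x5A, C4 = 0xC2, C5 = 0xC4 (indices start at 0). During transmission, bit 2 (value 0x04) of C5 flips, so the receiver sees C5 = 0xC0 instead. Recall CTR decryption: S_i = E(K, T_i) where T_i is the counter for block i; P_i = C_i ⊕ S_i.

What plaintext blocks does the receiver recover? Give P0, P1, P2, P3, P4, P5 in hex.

P0 = 0x2F, P1 = 0x30, P2 = 0x77, P3 = 0x62, P4 = 0xFB, P5 = 0xFA

Only C5 changed, to 0xC0. In CTR, a change in C_i flips the same bit in P_i only; the keystream is unaffected. Decrypting the received ciphertext:
P0: T = 0x9E, S = E(K, T) = 0x45; 0x6A ⊕ 0x45 = 0x2F.
P1: T = 0x9F, S = E(K, T) = 0x46; 0x76 ⊕ 0x46 = 0x30.
P2: T = 0xA0, S = E(K, T) = 0x37; 0x40 ⊕ 0x37 = 0x77.
P3: T = 0xA1, S = E(K, T) = 0x38; 0x5A ⊕ 0x38 = 0x62.
P4: T = 0xA2, S = E(K, T) = 0x39; 0xC2 ⊕ 0x39 = 0xFB.
P5: T = 0xA3, S = E(K, T) = 0x3A; 0xC0 ⊕ 0x3A = 0xFA.
Blocks that differ from the original plaintext: P5.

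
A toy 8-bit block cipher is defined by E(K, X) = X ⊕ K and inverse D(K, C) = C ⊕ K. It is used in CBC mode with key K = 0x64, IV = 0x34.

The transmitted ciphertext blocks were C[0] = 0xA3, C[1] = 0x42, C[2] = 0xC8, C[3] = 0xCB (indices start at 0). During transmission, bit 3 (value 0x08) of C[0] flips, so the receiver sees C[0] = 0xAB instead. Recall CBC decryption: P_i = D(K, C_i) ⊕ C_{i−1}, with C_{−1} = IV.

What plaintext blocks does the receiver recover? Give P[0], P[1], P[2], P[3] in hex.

Only C[0] changed, to 0xAB. In CBC, a change in C_i garbles P_i and flips the same bit in P_{i+1}. Decrypting the received ciphertext:
P[0]: D(K, 0xAB) = 0xCF; 0xCF ⊕ 0x34 = 0xFB.
P[1]: D(K, 0x42) = 0x26; 0x26 ⊕ 0xAB = 0x8D.
P[2]: D(K, 0xC8) = 0xAC; 0xAC ⊕ 0x42 = 0xEE.
P[3]: D(K, 0xCB) = 0xAF; 0xAF ⊕ 0xC8 = 0x67.
Blocks that differ from the original plaintext: P[0], P[1].

P[0] = 0xFB, P[1] = 0x8D, P[2] = 0xEE, P[3] = 0x67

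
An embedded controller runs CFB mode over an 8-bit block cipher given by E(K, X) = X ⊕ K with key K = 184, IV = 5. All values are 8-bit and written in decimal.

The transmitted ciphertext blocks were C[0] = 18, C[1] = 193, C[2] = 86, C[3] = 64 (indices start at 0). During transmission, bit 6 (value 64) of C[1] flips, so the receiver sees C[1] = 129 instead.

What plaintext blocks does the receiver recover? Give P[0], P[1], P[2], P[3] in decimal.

CFB decryption: P_i = C_i ⊕ E(K, C_{i−1}), with C_{−1} = IV.
Only C[1] changed, to 129. In CFB, a change in C_i flips the same bit in P_i and garbles P_{i+1}. Decrypting the received ciphertext:
P[0]: E(K, 5) = 189; 18 ⊕ 189 = 175.
P[1]: E(K, 18) = 170; 129 ⊕ 170 = 43.
P[2]: E(K, 129) = 57; 86 ⊕ 57 = 111.
P[3]: E(K, 86) = 238; 64 ⊕ 238 = 174.
Blocks that differ from the original plaintext: P[1], P[2].

P[0] = 175, P[1] = 43, P[2] = 111, P[3] = 174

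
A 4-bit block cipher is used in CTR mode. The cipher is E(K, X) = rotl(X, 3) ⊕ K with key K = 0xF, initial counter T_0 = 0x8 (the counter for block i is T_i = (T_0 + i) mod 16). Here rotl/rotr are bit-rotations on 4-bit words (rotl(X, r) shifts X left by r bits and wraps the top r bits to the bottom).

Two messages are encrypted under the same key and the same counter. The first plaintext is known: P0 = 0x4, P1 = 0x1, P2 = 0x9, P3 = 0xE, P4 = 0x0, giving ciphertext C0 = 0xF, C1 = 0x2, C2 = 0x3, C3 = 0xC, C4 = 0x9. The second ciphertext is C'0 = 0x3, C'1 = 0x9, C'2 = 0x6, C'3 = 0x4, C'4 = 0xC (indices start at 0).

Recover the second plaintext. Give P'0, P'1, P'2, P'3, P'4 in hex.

P'0 = 0x8, P'1 = 0xA, P'2 = 0xC, P'3 = 0x6, P'4 = 0x5

In CTR with a reused counter, both messages share the same keystream S_i, so C_i ⊕ C'_i = P_i ⊕ P'_i and thus P'_i = P_i ⊕ C_i ⊕ C'_i.
P'0: 0x4 ⊕ 0xF ⊕ 0x3 = 0x8.
P'1: 0x1 ⊕ 0x2 ⊕ 0x9 = 0xA.
P'2: 0x9 ⊕ 0x3 ⊕ 0x6 = 0xC.
P'3: 0xE ⊕ 0xC ⊕ 0x4 = 0x6.
P'4: 0x0 ⊕ 0x9 ⊕ 0xC = 0x5.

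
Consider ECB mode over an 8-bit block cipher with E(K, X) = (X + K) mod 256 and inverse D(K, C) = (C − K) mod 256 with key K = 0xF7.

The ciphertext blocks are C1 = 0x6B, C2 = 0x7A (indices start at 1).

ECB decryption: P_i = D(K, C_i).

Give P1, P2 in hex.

P1: D(K, 0x6B) = 0x74.
P2: D(K, 0x7A) = 0x83.

P1 = 0x74, P2 = 0x83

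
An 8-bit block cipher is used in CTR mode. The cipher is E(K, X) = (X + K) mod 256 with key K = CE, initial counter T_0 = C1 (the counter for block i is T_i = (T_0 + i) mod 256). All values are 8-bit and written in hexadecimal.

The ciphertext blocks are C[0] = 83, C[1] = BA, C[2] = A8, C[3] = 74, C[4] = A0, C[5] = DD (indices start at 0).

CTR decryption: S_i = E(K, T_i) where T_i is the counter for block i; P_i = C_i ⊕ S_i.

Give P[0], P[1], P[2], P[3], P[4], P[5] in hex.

P[0]: T = C1, S = E(K, T) = 8F; 83 ⊕ 8F = 0C.
P[1]: T = C2, S = E(K, T) = 90; BA ⊕ 90 = 2A.
P[2]: T = C3, S = E(K, T) = 91; A8 ⊕ 91 = 39.
P[3]: T = C4, S = E(K, T) = 92; 74 ⊕ 92 = E6.
P[4]: T = C5, S = E(K, T) = 93; A0 ⊕ 93 = 33.
P[5]: T = C6, S = E(K, T) = 94; DD ⊕ 94 = 49.

P[0] = 0C, P[1] = 2A, P[2] = 39, P[3] = E6, P[4] = 33, P[5] = 49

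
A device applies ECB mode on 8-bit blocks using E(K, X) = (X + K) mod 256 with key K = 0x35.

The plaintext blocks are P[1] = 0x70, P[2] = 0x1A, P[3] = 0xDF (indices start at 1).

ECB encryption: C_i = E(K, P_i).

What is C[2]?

C[2]: E(K, 0x1A) = 0x4F.

C[2] = 0x4F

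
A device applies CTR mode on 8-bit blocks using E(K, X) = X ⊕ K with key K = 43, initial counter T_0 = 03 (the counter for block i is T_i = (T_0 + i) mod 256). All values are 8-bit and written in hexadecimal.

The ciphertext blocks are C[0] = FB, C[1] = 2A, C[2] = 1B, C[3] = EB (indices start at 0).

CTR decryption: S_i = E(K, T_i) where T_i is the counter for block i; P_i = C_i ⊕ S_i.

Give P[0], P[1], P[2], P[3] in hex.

P[0]: T = 03, S = E(K, T) = 40; FB ⊕ 40 = BB.
P[1]: T = 04, S = E(K, T) = 47; 2A ⊕ 47 = 6D.
P[2]: T = 05, S = E(K, T) = 46; 1B ⊕ 46 = 5D.
P[3]: T = 06, S = E(K, T) = 45; EB ⊕ 45 = AE.

P[0] = BB, P[1] = 6D, P[2] = 5D, P[3] = AE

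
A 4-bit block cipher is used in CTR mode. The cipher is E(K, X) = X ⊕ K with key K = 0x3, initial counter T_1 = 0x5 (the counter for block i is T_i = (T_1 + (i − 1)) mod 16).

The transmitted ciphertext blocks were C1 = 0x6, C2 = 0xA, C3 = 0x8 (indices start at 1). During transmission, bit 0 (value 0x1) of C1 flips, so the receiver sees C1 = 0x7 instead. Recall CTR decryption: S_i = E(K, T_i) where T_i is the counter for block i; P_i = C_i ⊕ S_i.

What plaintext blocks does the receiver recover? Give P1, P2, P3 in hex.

Only C1 changed, to 0x7. In CTR, a change in C_i flips the same bit in P_i only; the keystream is unaffected. Decrypting the received ciphertext:
P1: T = 0x5, S = E(K, T) = 0x6; 0x7 ⊕ 0x6 = 0x1.
P2: T = 0x6, S = E(K, T) = 0x5; 0xA ⊕ 0x5 = 0xF.
P3: T = 0x7, S = E(K, T) = 0x4; 0x8 ⊕ 0x4 = 0xC.
Blocks that differ from the original plaintext: P1.

P1 = 0x1, P2 = 0xF, P3 = 0xC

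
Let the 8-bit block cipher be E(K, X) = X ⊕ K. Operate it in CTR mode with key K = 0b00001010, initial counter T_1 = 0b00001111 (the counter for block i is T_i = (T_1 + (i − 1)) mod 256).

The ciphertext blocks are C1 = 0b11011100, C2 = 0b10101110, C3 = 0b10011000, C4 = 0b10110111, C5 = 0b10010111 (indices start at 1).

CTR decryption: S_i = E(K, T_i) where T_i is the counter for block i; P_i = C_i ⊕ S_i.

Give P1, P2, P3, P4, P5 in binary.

P1: T = 0b00001111, S = E(K, T) = 0b00000101; 0b11011100 ⊕ 0b00000101 = 0b11011001.
P2: T = 0b00010000, S = E(K, T) = 0b00011010; 0b10101110 ⊕ 0b00011010 = 0b10110100.
P3: T = 0b00010001, S = E(K, T) = 0b00011011; 0b10011000 ⊕ 0b00011011 = 0b10000011.
P4: T = 0b00010010, S = E(K, T) = 0b00011000; 0b10110111 ⊕ 0b00011000 = 0b10101111.
P5: T = 0b00010011, S = E(K, T) = 0b00011001; 0b10010111 ⊕ 0b00011001 = 0b10001110.

P1 = 0b11011001, P2 = 0b10110100, P3 = 0b10000011, P4 = 0b10101111, P5 = 0b10001110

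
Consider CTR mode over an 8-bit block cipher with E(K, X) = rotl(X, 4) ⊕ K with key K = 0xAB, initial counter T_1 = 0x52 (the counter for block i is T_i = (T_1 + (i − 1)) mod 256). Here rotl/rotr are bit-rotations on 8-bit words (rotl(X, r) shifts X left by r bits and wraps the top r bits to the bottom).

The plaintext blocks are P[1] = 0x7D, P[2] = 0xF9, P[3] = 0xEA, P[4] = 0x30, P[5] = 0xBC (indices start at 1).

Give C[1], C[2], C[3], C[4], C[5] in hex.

CTR encryption: S_i = E(K, T_i) where T_i is the counter for block i; C_i = P_i ⊕ S_i.
C[1]: T = 0x52, S = E(K, T) = 0x8E; 0x7D ⊕ 0x8E = 0xF3.
C[2]: T = 0x53, S = E(K, T) = 0x9E; 0xF9 ⊕ 0x9E = 0x67.
C[3]: T = 0x54, S = E(K, T) = 0xEE; 0xEA ⊕ 0xEE = 0x04.
C[4]: T = 0x55, S = E(K, T) = 0xFE; 0x30 ⊕ 0xFE = 0xCE.
C[5]: T = 0x56, S = E(K, T) = 0xCE; 0xBC ⊕ 0xCE = 0x72.

C[1] = 0xF3, C[2] = 0x67, C[3] = 0x04, C[4] = 0xCE, C[5] = 0x72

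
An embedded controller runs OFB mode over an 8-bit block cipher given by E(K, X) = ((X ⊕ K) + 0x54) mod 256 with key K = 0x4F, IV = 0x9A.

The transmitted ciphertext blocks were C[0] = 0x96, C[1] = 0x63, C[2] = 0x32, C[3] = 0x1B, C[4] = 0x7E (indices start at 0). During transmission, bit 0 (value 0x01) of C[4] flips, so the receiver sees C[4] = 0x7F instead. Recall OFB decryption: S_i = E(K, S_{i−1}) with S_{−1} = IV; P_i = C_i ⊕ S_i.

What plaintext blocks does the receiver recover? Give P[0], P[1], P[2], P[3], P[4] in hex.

Only C[4] changed, to 0x7F. In OFB, a change in C_i flips the same bit in P_i only; the keystream is unaffected. Decrypting the received ciphertext:
P[0]: S = E(K, 0x9A) = 0x29; 0x96 ⊕ 0x29 = 0xBF.
P[1]: S = E(K, 0x29) = 0xBA; 0x63 ⊕ 0xBA = 0xD9.
P[2]: S = E(K, 0xBA) = 0x49; 0x32 ⊕ 0x49 = 0x7B.
P[3]: S = E(K, 0x49) = 0x5A; 0x1B ⊕ 0x5A = 0x41.
P[4]: S = E(K, 0x5A) = 0x69; 0x7F ⊕ 0x69 = 0x16.
Blocks that differ from the original plaintext: P[4].

P[0] = 0xBF, P[1] = 0xD9, P[2] = 0x7B, P[3] = 0x41, P[4] = 0x16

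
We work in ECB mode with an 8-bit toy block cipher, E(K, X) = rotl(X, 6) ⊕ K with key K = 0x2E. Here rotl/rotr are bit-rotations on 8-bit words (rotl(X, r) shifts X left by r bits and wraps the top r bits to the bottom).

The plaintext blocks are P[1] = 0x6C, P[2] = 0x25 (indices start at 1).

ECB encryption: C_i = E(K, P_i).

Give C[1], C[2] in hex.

C[1]: E(K, 0x6C) = 0x35.
C[2]: E(K, 0x25) = 0x67.

C[1] = 0x35, C[2] = 0x67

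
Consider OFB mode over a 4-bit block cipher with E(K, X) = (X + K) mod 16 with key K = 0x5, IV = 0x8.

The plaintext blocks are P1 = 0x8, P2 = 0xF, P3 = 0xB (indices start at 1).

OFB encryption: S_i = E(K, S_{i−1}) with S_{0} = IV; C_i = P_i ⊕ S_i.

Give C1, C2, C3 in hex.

C1: S = E(K, 0x8) = 0xD; 0x8 ⊕ 0xD = 0x5.
C2: S = E(K, 0xD) = 0x2; 0xF ⊕ 0x2 = 0xD.
C3: S = E(K, 0x2) = 0x7; 0xB ⊕ 0x7 = 0xC.

C1 = 0x5, C2 = 0xD, C3 = 0xC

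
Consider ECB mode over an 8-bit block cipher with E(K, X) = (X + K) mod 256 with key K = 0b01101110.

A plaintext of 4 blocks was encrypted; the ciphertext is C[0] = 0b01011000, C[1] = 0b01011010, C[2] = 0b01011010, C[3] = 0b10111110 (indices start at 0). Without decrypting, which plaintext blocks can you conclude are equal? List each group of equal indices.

ECB encrypts each block independently with the same key, so equal ciphertext blocks imply equal plaintext blocks.
C[1] = C[2] = 0b01011010, so P[1] = P[2].

P[1] = P[2]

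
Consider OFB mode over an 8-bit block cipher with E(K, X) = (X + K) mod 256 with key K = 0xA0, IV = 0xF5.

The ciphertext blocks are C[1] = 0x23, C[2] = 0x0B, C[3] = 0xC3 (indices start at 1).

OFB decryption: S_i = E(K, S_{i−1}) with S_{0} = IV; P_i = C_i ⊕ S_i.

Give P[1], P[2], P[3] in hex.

P[1] = 0xB6, P[2] = 0x3E, P[3] = 0x16

P[1]: S = E(K, 0xF5) = 0x95; 0x23 ⊕ 0x95 = 0xB6.
P[2]: S = E(K, 0x95) = 0x35; 0x0B ⊕ 0x35 = 0x3E.
P[3]: S = E(K, 0x35) = 0xD5; 0xC3 ⊕ 0xD5 = 0x16.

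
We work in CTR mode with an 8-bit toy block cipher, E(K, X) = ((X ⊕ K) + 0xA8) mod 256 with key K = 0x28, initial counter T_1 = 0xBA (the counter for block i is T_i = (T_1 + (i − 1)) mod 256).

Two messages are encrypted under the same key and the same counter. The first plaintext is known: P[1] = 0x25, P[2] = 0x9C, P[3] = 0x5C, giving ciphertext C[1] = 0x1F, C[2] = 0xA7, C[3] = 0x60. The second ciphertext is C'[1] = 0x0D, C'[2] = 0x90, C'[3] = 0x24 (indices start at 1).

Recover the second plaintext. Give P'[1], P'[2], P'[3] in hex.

P'[1] = 0x37, P'[2] = 0xAB, P'[3] = 0x18

In CTR with a reused counter, both messages share the same keystream S_i, so C_i ⊕ C'_i = P_i ⊕ P'_i and thus P'_i = P_i ⊕ C_i ⊕ C'_i.
P'[1]: 0x25 ⊕ 0x1F ⊕ 0x0D = 0x37.
P'[2]: 0x9C ⊕ 0xA7 ⊕ 0x90 = 0xAB.
P'[3]: 0x5C ⊕ 0x60 ⊕ 0x24 = 0x18.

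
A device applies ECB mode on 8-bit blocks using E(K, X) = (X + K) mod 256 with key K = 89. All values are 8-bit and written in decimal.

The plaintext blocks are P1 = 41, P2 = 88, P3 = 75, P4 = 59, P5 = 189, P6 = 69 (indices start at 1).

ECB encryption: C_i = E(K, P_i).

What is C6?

C6: E(K, 69) = 158.

C6 = 158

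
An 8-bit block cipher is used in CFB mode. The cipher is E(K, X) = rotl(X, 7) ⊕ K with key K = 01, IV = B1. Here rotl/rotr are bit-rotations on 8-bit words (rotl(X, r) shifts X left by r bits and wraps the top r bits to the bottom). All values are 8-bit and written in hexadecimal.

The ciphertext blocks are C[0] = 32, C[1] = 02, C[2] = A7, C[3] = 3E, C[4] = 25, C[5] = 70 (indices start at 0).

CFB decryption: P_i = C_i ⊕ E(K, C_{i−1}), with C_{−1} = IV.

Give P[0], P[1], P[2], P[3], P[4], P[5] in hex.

P[0]: E(K, B1) = D9; 32 ⊕ D9 = EB.
P[1]: E(K, 32) = 18; 02 ⊕ 18 = 1A.
P[2]: E(K, 02) = 00; A7 ⊕ 00 = A7.
P[3]: E(K, A7) = D2; 3E ⊕ D2 = EC.
P[4]: E(K, 3E) = 1E; 25 ⊕ 1E = 3B.
P[5]: E(K, 25) = 93; 70 ⊕ 93 = E3.

P[0] = EB, P[1] = 1A, P[2] = A7, P[3] = EC, P[4] = 3B, P[5] = E3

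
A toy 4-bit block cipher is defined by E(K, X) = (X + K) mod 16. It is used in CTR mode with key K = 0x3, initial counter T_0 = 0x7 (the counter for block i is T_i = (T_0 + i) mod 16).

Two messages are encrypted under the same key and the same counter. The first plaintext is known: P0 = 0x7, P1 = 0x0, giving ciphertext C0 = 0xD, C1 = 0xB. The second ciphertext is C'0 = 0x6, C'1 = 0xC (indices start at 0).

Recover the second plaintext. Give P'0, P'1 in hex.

P'0 = 0xC, P'1 = 0x7

In CTR with a reused counter, both messages share the same keystream S_i, so C_i ⊕ C'_i = P_i ⊕ P'_i and thus P'_i = P_i ⊕ C_i ⊕ C'_i.
P'0: 0x7 ⊕ 0xD ⊕ 0x6 = 0xC.
P'1: 0x0 ⊕ 0xB ⊕ 0xC = 0x7.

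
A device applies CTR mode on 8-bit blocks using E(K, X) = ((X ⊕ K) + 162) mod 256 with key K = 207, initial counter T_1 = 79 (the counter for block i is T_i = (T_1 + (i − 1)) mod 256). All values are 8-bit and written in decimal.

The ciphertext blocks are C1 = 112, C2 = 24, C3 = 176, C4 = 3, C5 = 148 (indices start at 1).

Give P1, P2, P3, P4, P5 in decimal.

CTR decryption: S_i = E(K, T_i) where T_i is the counter for block i; P_i = C_i ⊕ S_i.
P1: T = 79, S = E(K, T) = 34; 112 ⊕ 34 = 82.
P2: T = 80, S = E(K, T) = 65; 24 ⊕ 65 = 89.
P3: T = 81, S = E(K, T) = 64; 176 ⊕ 64 = 240.
P4: T = 82, S = E(K, T) = 63; 3 ⊕ 63 = 60.
P5: T = 83, S = E(K, T) = 62; 148 ⊕ 62 = 170.

P1 = 82, P2 = 89, P3 = 240, P4 = 60, P5 = 170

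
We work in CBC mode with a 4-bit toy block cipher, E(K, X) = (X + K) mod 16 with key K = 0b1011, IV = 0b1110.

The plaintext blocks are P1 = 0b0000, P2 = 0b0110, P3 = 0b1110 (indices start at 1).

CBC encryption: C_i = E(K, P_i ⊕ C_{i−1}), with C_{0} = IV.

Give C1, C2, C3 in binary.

C1 = 0b1001, C2 = 0b1010, C3 = 0b1111

C1: P1 ⊕ 0b1110 = 0b1110; E(K, 0b1110) = 0b1001.
C2: P2 ⊕ 0b1001 = 0b1111; E(K, 0b1111) = 0b1010.
C3: P3 ⊕ 0b1010 = 0b0100; E(K, 0b0100) = 0b1111.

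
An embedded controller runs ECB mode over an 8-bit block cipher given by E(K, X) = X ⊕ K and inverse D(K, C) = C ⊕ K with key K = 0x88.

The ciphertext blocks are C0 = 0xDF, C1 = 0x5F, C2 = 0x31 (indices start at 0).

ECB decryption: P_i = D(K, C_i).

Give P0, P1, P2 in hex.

P0 = 0x57, P1 = 0xD7, P2 = 0xB9

P0: D(K, 0xDF) = 0x57.
P1: D(K, 0x5F) = 0xD7.
P2: D(K, 0x31) = 0xB9.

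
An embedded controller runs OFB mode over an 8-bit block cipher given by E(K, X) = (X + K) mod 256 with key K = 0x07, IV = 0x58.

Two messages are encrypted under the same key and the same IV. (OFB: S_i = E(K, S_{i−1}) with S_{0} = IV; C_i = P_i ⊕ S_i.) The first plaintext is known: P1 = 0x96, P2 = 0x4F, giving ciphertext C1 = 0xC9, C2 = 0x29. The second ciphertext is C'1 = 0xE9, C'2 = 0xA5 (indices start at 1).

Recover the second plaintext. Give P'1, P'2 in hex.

In OFB with a reused IV, both messages share the same keystream S_i, so C_i ⊕ C'_i = P_i ⊕ P'_i and thus P'_i = P_i ⊕ C_i ⊕ C'_i.
P'1: 0x96 ⊕ 0xC9 ⊕ 0xE9 = 0xB6.
P'2: 0x4F ⊕ 0x29 ⊕ 0xA5 = 0xC3.

P'1 = 0xB6, P'2 = 0xC3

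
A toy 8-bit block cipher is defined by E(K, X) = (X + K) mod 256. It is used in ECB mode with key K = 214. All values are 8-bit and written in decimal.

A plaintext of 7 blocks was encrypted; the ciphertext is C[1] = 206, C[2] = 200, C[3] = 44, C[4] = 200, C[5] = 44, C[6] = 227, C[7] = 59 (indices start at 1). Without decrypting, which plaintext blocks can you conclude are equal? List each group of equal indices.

ECB encrypts each block independently with the same key, so equal ciphertext blocks imply equal plaintext blocks.
C[2] = C[4] = 200, so P[2] = P[4].
C[3] = C[5] = 44, so P[3] = P[5].

P[2] = P[4]; P[3] = P[5]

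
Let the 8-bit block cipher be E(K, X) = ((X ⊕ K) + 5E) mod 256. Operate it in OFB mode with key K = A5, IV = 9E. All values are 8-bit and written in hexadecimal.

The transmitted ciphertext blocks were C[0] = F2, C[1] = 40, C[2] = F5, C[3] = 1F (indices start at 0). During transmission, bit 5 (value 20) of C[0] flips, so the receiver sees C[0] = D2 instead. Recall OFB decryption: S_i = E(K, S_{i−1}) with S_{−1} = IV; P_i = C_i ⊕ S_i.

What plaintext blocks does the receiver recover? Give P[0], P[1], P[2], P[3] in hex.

P[0] = 4B, P[1] = DA, P[2] = 68, P[3] = 89

Only C[0] changed, to D2. In OFB, a change in C_i flips the same bit in P_i only; the keystream is unaffected. Decrypting the received ciphertext:
P[0]: S = E(K, 9E) = 99; D2 ⊕ 99 = 4B.
P[1]: S = E(K, 99) = 9A; 40 ⊕ 9A = DA.
P[2]: S = E(K, 9A) = 9D; F5 ⊕ 9D = 68.
P[3]: S = E(K, 9D) = 96; 1F ⊕ 96 = 89.
Blocks that differ from the original plaintext: P[0].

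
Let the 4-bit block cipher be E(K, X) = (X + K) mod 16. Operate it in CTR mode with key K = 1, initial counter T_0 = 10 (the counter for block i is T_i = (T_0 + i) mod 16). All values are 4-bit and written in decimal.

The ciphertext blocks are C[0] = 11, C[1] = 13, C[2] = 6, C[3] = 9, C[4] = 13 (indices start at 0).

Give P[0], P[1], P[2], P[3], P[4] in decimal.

CTR decryption: S_i = E(K, T_i) where T_i is the counter for block i; P_i = C_i ⊕ S_i.
P[0]: T = 10, S = E(K, T) = 11; 11 ⊕ 11 = 0.
P[1]: T = 11, S = E(K, T) = 12; 13 ⊕ 12 = 1.
P[2]: T = 12, S = E(K, T) = 13; 6 ⊕ 13 = 11.
P[3]: T = 13, S = E(K, T) = 14; 9 ⊕ 14 = 7.
P[4]: T = 14, S = E(K, T) = 15; 13 ⊕ 15 = 2.

P[0] = 0, P[1] = 1, P[2] = 11, P[3] = 7, P[4] = 2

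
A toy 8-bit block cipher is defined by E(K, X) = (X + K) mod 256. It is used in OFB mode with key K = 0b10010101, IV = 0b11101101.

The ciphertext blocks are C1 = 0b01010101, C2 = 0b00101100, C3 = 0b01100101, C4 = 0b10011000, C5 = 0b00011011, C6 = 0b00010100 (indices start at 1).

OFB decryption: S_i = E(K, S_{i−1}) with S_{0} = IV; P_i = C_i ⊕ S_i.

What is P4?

P1: S = E(K, 0b11101101) = 0b10000010; 0b01010101 ⊕ 0b10000010 = 0b11010111.
P2: S = E(K, 0b10000010) = 0b00010111; 0b00101100 ⊕ 0b00010111 = 0b00111011.
P3: S = E(K, 0b00010111) = 0b10101100; 0b01100101 ⊕ 0b10101100 = 0b11001001.
P4: S = E(K, 0b10101100) = 0b01000001; 0b10011000 ⊕ 0b01000001 = 0b11011001.

P4 = 0b11011001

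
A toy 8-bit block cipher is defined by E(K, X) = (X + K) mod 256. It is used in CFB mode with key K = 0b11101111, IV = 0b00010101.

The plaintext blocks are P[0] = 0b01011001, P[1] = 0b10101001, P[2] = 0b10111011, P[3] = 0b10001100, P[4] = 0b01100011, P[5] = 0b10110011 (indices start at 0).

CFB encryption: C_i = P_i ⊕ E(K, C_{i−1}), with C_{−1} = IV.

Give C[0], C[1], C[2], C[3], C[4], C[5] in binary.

C[0] = 0b01011101, C[1] = 0b11100101, C[2] = 0b01101111, C[3] = 0b11010010, C[4] = 0b10100010, C[5] = 0b00100010

C[0]: E(K, 0b00010101) = 0b00000100; 0b01011001 ⊕ 0b00000100 = 0b01011101.
C[1]: E(K, 0b01011101) = 0b01001100; 0b10101001 ⊕ 0b01001100 = 0b11100101.
C[2]: E(K, 0b11100101) = 0b11010100; 0b10111011 ⊕ 0b11010100 = 0b01101111.
C[3]: E(K, 0b01101111) = 0b01011110; 0b10001100 ⊕ 0b01011110 = 0b11010010.
C[4]: E(K, 0b11010010) = 0b11000001; 0b01100011 ⊕ 0b11000001 = 0b10100010.
C[5]: E(K, 0b10100010) = 0b10010001; 0b10110011 ⊕ 0b10010001 = 0b00100010.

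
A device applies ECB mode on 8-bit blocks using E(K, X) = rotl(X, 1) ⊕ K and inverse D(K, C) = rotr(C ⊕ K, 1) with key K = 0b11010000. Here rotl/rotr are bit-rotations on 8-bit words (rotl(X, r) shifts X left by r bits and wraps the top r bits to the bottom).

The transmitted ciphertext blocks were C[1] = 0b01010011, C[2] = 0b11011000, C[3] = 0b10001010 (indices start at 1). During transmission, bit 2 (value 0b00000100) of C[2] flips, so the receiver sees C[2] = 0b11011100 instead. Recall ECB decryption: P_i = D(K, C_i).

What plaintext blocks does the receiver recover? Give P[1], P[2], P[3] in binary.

P[1] = 0b11000001, P[2] = 0b00000110, P[3] = 0b00101101

Only C[2] changed, to 0b11011100. In ECB, a change in C_i affects only P_i. Decrypting the received ciphertext:
P[1]: D(K, 0b01010011) = 0b11000001.
P[2]: D(K, 0b11011100) = 0b00000110.
P[3]: D(K, 0b10001010) = 0b00101101.
Blocks that differ from the original plaintext: P[2].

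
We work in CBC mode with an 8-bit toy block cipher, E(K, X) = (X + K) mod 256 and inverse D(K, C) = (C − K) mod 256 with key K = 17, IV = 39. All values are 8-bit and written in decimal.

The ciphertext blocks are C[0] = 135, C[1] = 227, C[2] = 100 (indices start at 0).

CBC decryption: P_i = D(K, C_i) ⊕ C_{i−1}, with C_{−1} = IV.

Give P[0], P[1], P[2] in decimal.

P[0] = 81, P[1] = 85, P[2] = 176

P[0]: D(K, 135) = 118; 118 ⊕ 39 = 81.
P[1]: D(K, 227) = 210; 210 ⊕ 135 = 85.
P[2]: D(K, 100) = 83; 83 ⊕ 227 = 176.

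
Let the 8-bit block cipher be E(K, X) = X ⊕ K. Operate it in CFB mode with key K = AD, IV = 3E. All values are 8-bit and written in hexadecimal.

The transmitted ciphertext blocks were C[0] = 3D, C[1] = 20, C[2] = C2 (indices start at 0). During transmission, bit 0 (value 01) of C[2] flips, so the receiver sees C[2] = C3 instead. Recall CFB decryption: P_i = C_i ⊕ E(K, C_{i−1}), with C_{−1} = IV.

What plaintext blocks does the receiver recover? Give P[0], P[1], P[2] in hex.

Only C[2] changed, to C3. In CFB, a change in C_i flips the same bit in P_i and garbles P_{i+1}. Decrypting the received ciphertext:
P[0]: E(K, 3E) = 93; 3D ⊕ 93 = AE.
P[1]: E(K, 3D) = 90; 20 ⊕ 90 = B0.
P[2]: E(K, 20) = 8D; C3 ⊕ 8D = 4E.
Blocks that differ from the original plaintext: P[2].

P[0] = AE, P[1] = B0, P[2] = 4E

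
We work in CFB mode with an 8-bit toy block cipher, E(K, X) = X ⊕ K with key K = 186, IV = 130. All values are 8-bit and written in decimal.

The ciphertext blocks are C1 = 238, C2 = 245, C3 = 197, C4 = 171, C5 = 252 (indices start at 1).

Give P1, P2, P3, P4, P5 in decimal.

CFB decryption: P_i = C_i ⊕ E(K, C_{i−1}), with C_{0} = IV.
P1: E(K, 130) = 56; 238 ⊕ 56 = 214.
P2: E(K, 238) = 84; 245 ⊕ 84 = 161.
P3: E(K, 245) = 79; 197 ⊕ 79 = 138.
P4: E(K, 197) = 127; 171 ⊕ 127 = 212.
P5: E(K, 171) = 17; 252 ⊕ 17 = 237.

P1 = 214, P2 = 161, P3 = 138, P4 = 212, P5 = 237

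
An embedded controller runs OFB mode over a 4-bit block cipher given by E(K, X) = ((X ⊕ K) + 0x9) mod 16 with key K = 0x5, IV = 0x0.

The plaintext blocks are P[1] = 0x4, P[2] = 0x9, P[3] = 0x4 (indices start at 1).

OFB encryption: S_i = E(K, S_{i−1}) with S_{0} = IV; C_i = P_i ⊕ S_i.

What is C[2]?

C[2] = 0xD

C[1]: S = E(K, 0x0) = 0xE; 0x4 ⊕ 0xE = 0xA.
C[2]: S = E(K, 0xE) = 0x4; 0x9 ⊕ 0x4 = 0xD.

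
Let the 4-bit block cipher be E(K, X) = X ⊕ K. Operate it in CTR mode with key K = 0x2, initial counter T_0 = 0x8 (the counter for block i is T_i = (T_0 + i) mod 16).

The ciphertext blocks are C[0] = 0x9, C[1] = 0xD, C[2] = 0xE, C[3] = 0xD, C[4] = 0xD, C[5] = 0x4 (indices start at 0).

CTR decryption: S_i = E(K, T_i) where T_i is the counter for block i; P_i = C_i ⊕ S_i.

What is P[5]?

P[5] = 0xB

P[5]: T = 0xD, S = E(K, T) = 0xF; 0x4 ⊕ 0xF = 0xB.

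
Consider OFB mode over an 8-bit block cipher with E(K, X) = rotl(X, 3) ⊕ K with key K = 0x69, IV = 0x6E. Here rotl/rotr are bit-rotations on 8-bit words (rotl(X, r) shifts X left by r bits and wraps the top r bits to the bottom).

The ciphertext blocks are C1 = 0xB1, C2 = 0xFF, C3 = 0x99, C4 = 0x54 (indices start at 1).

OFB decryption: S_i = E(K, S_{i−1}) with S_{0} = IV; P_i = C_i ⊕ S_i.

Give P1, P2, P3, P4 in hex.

P1: S = E(K, 0x6E) = 0x1A; 0xB1 ⊕ 0x1A = 0xAB.
P2: S = E(K, 0x1A) = 0xB9; 0xFF ⊕ 0xB9 = 0x46.
P3: S = E(K, 0xB9) = 0xA4; 0x99 ⊕ 0xA4 = 0x3D.
P4: S = E(K, 0xA4) = 0x4C; 0x54 ⊕ 0x4C = 0x18.

P1 = 0xAB, P2 = 0x46, P3 = 0x3D, P4 = 0x18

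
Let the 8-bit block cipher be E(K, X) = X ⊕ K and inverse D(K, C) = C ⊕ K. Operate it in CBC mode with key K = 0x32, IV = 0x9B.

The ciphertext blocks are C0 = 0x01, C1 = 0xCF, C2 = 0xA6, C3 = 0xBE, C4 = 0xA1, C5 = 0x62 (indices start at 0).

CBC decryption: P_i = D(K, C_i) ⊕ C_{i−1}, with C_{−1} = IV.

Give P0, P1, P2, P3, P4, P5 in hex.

P0 = 0xA8, P1 = 0xFC, P2 = 0x5B, P3 = 0x2A, P4 = 0x2D, P5 = 0xF1

P0: D(K, 0x01) = 0x33; 0x33 ⊕ 0x9B = 0xA8.
P1: D(K, 0xCF) = 0xFD; 0xFD ⊕ 0x01 = 0xFC.
P2: D(K, 0xA6) = 0x94; 0x94 ⊕ 0xCF = 0x5B.
P3: D(K, 0xBE) = 0x8C; 0x8C ⊕ 0xA6 = 0x2A.
P4: D(K, 0xA1) = 0x93; 0x93 ⊕ 0xBE = 0x2D.
P5: D(K, 0x62) = 0x50; 0x50 ⊕ 0xA1 = 0xF1.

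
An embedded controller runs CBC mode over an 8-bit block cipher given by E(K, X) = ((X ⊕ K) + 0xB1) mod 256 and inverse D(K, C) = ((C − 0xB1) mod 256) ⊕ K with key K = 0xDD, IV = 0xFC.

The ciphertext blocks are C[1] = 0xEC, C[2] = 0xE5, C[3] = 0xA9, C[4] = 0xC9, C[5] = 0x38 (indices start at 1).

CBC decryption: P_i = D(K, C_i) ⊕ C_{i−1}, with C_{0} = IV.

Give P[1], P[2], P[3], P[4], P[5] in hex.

P[1] = 0x1A, P[2] = 0x05, P[3] = 0xC0, P[4] = 0x6C, P[5] = 0x93

P[1]: D(K, 0xEC) = 0xE6; 0xE6 ⊕ 0xFC = 0x1A.
P[2]: D(K, 0xE5) = 0xE9; 0xE9 ⊕ 0xEC = 0x05.
P[3]: D(K, 0xA9) = 0x25; 0x25 ⊕ 0xE5 = 0xC0.
P[4]: D(K, 0xC9) = 0xC5; 0xC5 ⊕ 0xA9 = 0x6C.
P[5]: D(K, 0x38) = 0x5A; 0x5A ⊕ 0xC9 = 0x93.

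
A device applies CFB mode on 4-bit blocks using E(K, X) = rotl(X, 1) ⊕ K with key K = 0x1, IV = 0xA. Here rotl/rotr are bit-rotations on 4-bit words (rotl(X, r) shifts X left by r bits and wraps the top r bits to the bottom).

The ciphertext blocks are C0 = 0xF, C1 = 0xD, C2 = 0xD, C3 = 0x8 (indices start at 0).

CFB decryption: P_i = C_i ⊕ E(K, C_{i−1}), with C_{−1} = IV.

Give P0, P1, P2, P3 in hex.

P0 = 0xB, P1 = 0x3, P2 = 0x7, P3 = 0x2

P0: E(K, 0xA) = 0x4; 0xF ⊕ 0x4 = 0xB.
P1: E(K, 0xF) = 0xE; 0xD ⊕ 0xE = 0x3.
P2: E(K, 0xD) = 0xA; 0xD ⊕ 0xA = 0x7.
P3: E(K, 0xD) = 0xA; 0x8 ⊕ 0xA = 0x2.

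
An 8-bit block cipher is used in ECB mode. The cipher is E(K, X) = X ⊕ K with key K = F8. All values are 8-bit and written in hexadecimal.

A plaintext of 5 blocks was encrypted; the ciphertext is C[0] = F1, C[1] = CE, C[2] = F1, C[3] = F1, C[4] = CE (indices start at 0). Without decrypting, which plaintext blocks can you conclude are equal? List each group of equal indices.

P[0] = P[2] = P[3]; P[1] = P[4]

ECB encrypts each block independently with the same key, so equal ciphertext blocks imply equal plaintext blocks.
C[0] = C[2] = C[3] = F1, so P[0] = P[2] = P[3].
C[1] = C[4] = CE, so P[1] = P[4].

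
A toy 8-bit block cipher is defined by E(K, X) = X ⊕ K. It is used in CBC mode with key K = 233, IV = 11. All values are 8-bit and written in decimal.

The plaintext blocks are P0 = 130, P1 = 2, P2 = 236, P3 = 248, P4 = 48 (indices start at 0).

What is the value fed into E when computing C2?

CBC encryption: C_i = E(K, P_i ⊕ C_{i−1}), with C_{−1} = IV.
C0: P0 ⊕ 11 = 137; E(K, 137) = 96.
C1: P1 ⊕ 96 = 98; E(K, 98) = 139.
C2: P2 ⊕ 139 = 103; E(K, 103) = 142.
So the input to E for block 2 is 103.

103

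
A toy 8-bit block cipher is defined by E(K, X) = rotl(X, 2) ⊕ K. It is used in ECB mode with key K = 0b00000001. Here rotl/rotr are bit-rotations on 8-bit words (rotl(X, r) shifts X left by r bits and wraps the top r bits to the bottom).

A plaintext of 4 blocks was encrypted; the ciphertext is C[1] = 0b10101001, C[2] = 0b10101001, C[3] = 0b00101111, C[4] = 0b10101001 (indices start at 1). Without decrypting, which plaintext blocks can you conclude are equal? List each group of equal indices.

P[1] = P[2] = P[4]

ECB encrypts each block independently with the same key, so equal ciphertext blocks imply equal plaintext blocks.
C[1] = C[2] = C[4] = 0b10101001, so P[1] = P[2] = P[4].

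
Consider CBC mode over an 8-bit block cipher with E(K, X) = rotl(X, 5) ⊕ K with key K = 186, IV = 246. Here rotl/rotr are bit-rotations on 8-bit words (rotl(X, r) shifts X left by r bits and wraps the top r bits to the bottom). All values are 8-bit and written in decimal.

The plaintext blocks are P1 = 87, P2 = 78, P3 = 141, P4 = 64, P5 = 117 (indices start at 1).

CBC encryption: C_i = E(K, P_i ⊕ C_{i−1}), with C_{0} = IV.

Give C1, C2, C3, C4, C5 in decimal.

C1: P1 ⊕ 246 = 161; E(K, 161) = 142.
C2: P2 ⊕ 142 = 192; E(K, 192) = 162.
C3: P3 ⊕ 162 = 47; E(K, 47) = 95.
C4: P4 ⊕ 95 = 31; E(K, 31) = 89.
C5: P5 ⊕ 89 = 44; E(K, 44) = 63.

C1 = 142, C2 = 162, C3 = 95, C4 = 89, C5 = 63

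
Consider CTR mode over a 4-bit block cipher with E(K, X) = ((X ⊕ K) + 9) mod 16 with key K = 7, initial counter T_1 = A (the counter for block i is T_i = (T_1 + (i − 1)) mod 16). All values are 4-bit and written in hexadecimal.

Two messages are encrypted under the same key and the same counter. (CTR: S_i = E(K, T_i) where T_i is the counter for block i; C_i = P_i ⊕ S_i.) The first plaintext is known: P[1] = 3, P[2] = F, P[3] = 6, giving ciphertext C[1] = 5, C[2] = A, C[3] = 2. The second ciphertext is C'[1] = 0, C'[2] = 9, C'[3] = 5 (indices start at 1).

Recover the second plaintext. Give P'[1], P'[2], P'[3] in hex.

P'[1] = 6, P'[2] = C, P'[3] = 1

In CTR with a reused counter, both messages share the same keystream S_i, so C_i ⊕ C'_i = P_i ⊕ P'_i and thus P'_i = P_i ⊕ C_i ⊕ C'_i.
P'[1]: 3 ⊕ 5 ⊕ 0 = 6.
P'[2]: F ⊕ A ⊕ 9 = C.
P'[3]: 6 ⊕ 2 ⊕ 5 = 1.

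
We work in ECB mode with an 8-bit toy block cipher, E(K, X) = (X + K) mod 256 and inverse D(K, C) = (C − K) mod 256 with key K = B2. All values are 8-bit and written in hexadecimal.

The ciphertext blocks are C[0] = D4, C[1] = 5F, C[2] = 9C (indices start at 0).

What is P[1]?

P[1] = AD

ECB decryption: P_i = D(K, C_i).
P[1]: D(K, 5F) = AD.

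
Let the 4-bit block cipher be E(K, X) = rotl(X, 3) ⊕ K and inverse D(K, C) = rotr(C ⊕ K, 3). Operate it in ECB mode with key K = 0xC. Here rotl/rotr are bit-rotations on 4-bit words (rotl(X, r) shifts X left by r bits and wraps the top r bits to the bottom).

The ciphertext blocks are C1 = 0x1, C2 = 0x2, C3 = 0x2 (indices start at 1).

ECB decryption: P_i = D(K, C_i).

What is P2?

P2: D(K, 0x2) = 0xD.

P2 = 0xD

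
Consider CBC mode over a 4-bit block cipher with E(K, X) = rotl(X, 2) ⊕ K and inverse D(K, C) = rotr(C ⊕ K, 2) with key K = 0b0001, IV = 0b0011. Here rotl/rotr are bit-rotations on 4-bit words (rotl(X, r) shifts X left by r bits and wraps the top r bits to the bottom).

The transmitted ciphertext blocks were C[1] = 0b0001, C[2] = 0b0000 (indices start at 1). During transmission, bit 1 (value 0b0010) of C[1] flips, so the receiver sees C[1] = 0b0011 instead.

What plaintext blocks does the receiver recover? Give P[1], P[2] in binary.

P[1] = 0b1011, P[2] = 0b0111

CBC decryption: P_i = D(K, C_i) ⊕ C_{i−1}, with C_{0} = IV.
Only C[1] changed, to 0b0011. In CBC, a change in C_i garbles P_i and flips the same bit in P_{i+1}. Decrypting the received ciphertext:
P[1]: D(K, 0b0011) = 0b1000; 0b1000 ⊕ 0b0011 = 0b1011.
P[2]: D(K, 0b0000) = 0b0100; 0b0100 ⊕ 0b0011 = 0b0111.
Blocks that differ from the original plaintext: P[1], P[2].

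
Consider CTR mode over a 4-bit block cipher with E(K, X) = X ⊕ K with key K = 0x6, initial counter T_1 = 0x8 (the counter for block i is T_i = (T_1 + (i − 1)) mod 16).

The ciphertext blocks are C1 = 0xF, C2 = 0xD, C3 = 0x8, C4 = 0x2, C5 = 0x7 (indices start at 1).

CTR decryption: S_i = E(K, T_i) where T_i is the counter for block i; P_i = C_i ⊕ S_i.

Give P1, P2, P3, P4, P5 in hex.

P1: T = 0x8, S = E(K, T) = 0xE; 0xF ⊕ 0xE = 0x1.
P2: T = 0x9, S = E(K, T) = 0xF; 0xD ⊕ 0xF = 0x2.
P3: T = 0xA, S = E(K, T) = 0xC; 0x8 ⊕ 0xC = 0x4.
P4: T = 0xB, S = E(K, T) = 0xD; 0x2 ⊕ 0xD = 0xF.
P5: T = 0xC, S = E(K, T) = 0xA; 0x7 ⊕ 0xA = 0xD.

P1 = 0x1, P2 = 0x2, P3 = 0x4, P4 = 0xF, P5 = 0xD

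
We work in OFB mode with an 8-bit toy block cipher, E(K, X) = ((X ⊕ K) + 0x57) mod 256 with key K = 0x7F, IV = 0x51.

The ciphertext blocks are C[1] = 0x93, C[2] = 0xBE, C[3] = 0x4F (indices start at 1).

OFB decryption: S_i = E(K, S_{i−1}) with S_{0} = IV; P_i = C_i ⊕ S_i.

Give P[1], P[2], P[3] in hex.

P[1] = 0x16, P[2] = 0xEF, P[3] = 0xCA

P[1]: S = E(K, 0x51) = 0x85; 0x93 ⊕ 0x85 = 0x16.
P[2]: S = E(K, 0x85) = 0x51; 0xBE ⊕ 0x51 = 0xEF.
P[3]: S = E(K, 0x51) = 0x85; 0x4F ⊕ 0x85 = 0xCA.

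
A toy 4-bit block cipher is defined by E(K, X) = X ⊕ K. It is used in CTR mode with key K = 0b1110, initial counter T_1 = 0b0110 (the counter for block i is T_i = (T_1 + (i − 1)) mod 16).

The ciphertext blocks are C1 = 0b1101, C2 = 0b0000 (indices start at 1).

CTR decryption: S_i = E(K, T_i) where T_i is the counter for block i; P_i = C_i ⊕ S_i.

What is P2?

P2: T = 0b0111, S = E(K, T) = 0b1001; 0b0000 ⊕ 0b1001 = 0b1001.

P2 = 0b1001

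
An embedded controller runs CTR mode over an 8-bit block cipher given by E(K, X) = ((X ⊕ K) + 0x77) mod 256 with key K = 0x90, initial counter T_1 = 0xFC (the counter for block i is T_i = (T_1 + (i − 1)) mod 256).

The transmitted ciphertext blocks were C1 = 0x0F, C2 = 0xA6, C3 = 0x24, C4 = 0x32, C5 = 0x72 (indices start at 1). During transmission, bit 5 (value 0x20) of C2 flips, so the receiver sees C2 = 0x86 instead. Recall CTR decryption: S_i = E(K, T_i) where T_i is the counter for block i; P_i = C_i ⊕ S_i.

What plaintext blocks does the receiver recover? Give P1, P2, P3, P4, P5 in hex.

Only C2 changed, to 0x86. In CTR, a change in C_i flips the same bit in P_i only; the keystream is unaffected. Decrypting the received ciphertext:
P1: T = 0xFC, S = E(K, T) = 0xE3; 0x0F ⊕ 0xE3 = 0xEC.
P2: T = 0xFD, S = E(K, T) = 0xE4; 0x86 ⊕ 0xE4 = 0x62.
P3: T = 0xFE, S = E(K, T) = 0xE5; 0x24 ⊕ 0xE5 = 0xC1.
P4: T = 0xFF, S = E(K, T) = 0xE6; 0x32 ⊕ 0xE6 = 0xD4.
P5: T = 0x00, S = E(K, T) = 0x07; 0x72 ⊕ 0x07 = 0x75.
Blocks that differ from the original plaintext: P2.

P1 = 0xEC, P2 = 0x62, P3 = 0xC1, P4 = 0xD4, P5 = 0x75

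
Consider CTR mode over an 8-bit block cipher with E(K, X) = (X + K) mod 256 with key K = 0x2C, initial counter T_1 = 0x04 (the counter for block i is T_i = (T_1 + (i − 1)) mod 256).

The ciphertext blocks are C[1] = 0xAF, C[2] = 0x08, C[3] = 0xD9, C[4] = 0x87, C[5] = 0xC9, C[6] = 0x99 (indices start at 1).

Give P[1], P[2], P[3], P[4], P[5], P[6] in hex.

CTR decryption: S_i = E(K, T_i) where T_i is the counter for block i; P_i = C_i ⊕ S_i.
P[1]: T = 0x04, S = E(K, T) = 0x30; 0xAF ⊕ 0x30 = 0x9F.
P[2]: T = 0x05, S = E(K, T) = 0x31; 0x08 ⊕ 0x31 = 0x39.
P[3]: T = 0x06, S = E(K, T) = 0x32; 0xD9 ⊕ 0x32 = 0xEB.
P[4]: T = 0x07, S = E(K, T) = 0x33; 0x87 ⊕ 0x33 = 0xB4.
P[5]: T = 0x08, S = E(K, T) = 0x34; 0xC9 ⊕ 0x34 = 0xFD.
P[6]: T = 0x09, S = E(K, T) = 0x35; 0x99 ⊕ 0x35 = 0xAC.

P[1] = 0x9F, P[2] = 0x39, P[3] = 0xEB, P[4] = 0xB4, P[5] = 0xFD, P[6] = 0xAC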